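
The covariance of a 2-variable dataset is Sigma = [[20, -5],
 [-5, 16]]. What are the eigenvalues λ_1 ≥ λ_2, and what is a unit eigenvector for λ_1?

Step 1 — characteristic polynomial of 2×2 Sigma:
  det(Sigma - λI) = λ² - trace · λ + det = 0.
  trace = 20 + 16 = 36, det = 20·16 - (-5)² = 295.
Step 2 — discriminant:
  Δ = trace² - 4·det = 1296 - 1180 = 116.
Step 3 — eigenvalues:
  λ = (trace ± √Δ)/2 = (36 ± 10.7703)/2,
  λ_1 = 23.3852,  λ_2 = 12.6148.

Step 4 — unit eigenvector for λ_1: solve (Sigma - λ_1 I)v = 0. First row:
  (20 - 23.3852)·v_x + (-5)·v_y = 0, i.e. (-3.3852)·v_x + (-5)·v_y = 0,
  so v ∝ (b, λ_1 - a) = (-5, 3.3852); multiply by -1 so the first entry is positive: u = (5, -3.3852).
  ||u|| = √((5)² + (-3.3852)²) = √(36.4593) ≈ 6.0382,
  v_1 = u/||u|| ≈ (0.8281, -0.5606) (||v_1|| = 1).

λ_1 = 23.3852,  λ_2 = 12.6148;  v_1 ≈ (0.8281, -0.5606)


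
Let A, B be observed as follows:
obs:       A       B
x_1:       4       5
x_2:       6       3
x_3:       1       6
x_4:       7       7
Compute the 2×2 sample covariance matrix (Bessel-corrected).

Step 1 — column means:
  mean(A) = (4 + 6 + 1 + 7) / 4 = 18/4 = 4.5
  mean(B) = (5 + 3 + 6 + 7) / 4 = 21/4 = 5.25

Step 2 — sample covariance S[i,j] = (1/(n-1)) · Σ_k (x_{k,i} - mean_i) · (x_{k,j} - mean_j), with n-1 = 3.
  S[A,A] = ((-0.5)·(-0.5) + (1.5)·(1.5) + (-3.5)·(-3.5) + (2.5)·(2.5)) / 3 = 21/3 = 7
  S[A,B] = ((-0.5)·(-0.25) + (1.5)·(-2.25) + (-3.5)·(0.75) + (2.5)·(1.75)) / 3 = -1.5/3 = -0.5
  S[B,B] = ((-0.25)·(-0.25) + (-2.25)·(-2.25) + (0.75)·(0.75) + (1.75)·(1.75)) / 3 = 8.75/3 = 2.9167

S is symmetric (S[j,i] = S[i,j]). Assembling:

S = [[7, -0.5],
 [-0.5, 2.9167]]


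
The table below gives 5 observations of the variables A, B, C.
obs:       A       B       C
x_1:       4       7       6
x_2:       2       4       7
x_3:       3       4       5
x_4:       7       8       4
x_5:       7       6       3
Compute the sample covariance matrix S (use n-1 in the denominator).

Step 1 — column means:
  mean(A) = (4 + 2 + 3 + 7 + 7) / 5 = 23/5 = 4.6
  mean(B) = (7 + 4 + 4 + 8 + 6) / 5 = 29/5 = 5.8
  mean(C) = (6 + 7 + 5 + 4 + 3) / 5 = 25/5 = 5

Step 2 — sample covariance S[i,j] = (1/(n-1)) · Σ_k (x_{k,i} - mean_i) · (x_{k,j} - mean_j), with n-1 = 4.
  S[A,A] = ((-0.6)·(-0.6) + (-2.6)·(-2.6) + (-1.6)·(-1.6) + (2.4)·(2.4) + (2.4)·(2.4)) / 4 = 21.2/4 = 5.3
  S[A,B] = ((-0.6)·(1.2) + (-2.6)·(-1.8) + (-1.6)·(-1.8) + (2.4)·(2.2) + (2.4)·(0.2)) / 4 = 12.6/4 = 3.15
  S[A,C] = ((-0.6)·(1) + (-2.6)·(2) + (-1.6)·(0) + (2.4)·(-1) + (2.4)·(-2)) / 4 = -13/4 = -3.25
  S[B,B] = ((1.2)·(1.2) + (-1.8)·(-1.8) + (-1.8)·(-1.8) + (2.2)·(2.2) + (0.2)·(0.2)) / 4 = 12.8/4 = 3.2
  S[B,C] = ((1.2)·(1) + (-1.8)·(2) + (-1.8)·(0) + (2.2)·(-1) + (0.2)·(-2)) / 4 = -5/4 = -1.25
  S[C,C] = ((1)·(1) + (2)·(2) + (0)·(0) + (-1)·(-1) + (-2)·(-2)) / 4 = 10/4 = 2.5

S is symmetric (S[j,i] = S[i,j]). Assembling:

S = [[5.3, 3.15, -3.25],
 [3.15, 3.2, -1.25],
 [-3.25, -1.25, 2.5]]


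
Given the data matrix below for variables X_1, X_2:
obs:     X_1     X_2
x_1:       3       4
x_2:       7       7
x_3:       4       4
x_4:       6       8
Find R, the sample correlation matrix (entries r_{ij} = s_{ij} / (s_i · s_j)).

Step 1 — column means:
  mean(X_1) = (3 + 7 + 4 + 6) / 4 = 20/4 = 5
  mean(X_2) = (4 + 7 + 4 + 8) / 4 = 23/4 = 5.75

Step 2 — sample variances and covariances s[i,j] = (1/(n-1)) · Σ_k (x_{k,i} - mean_i) · (x_{k,j} - mean_j), with n-1 = 3:
  s[X_1,X_1] = ((-2)·(-2) + (2)·(2) + (-1)·(-1) + (1)·(1)) / 3 = 10/3 = 3.3333
  s[X_1,X_2] = ((-2)·(-1.75) + (2)·(1.25) + (-1)·(-1.75) + (1)·(2.25)) / 3 = 10/3 = 3.3333
  s[X_2,X_2] = ((-1.75)·(-1.75) + (1.25)·(1.25) + (-1.75)·(-1.75) + (2.25)·(2.25)) / 3 = 12.75/3 = 4.25
  Sample standard deviations s_i = √(s[i,i]):
  s(X_1) = √(3.3333) = 1.8257
  s(X_2) = √(4.25) = 2.0616

Step 3 — r_{ij} = s_{ij} / (s_i · s_j):
  r[X_1,X_1] = 1 (diagonal).
  r[X_1,X_2] = 3.3333 / (1.8257 · 2.0616) = 3.3333 / 3.7639 = 0.8856
  r[X_2,X_2] = 1 (diagonal).

R is symmetric with unit diagonal. Assembling:

R = [[1, 0.8856],
 [0.8856, 1]]


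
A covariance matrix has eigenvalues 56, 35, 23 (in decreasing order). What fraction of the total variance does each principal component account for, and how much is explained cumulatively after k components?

Step 1 — total variance = trace(Sigma) = Σ λ_i = 56 + 35 + 23 = 114.

Step 2 — fraction explained by component i = λ_i / Σ λ:
  PC1: 56/114 = 0.4912
  PC2: 35/114 = 0.307
  PC3: 23/114 = 0.2018

Step 3 — cumulative fraction after k components = (λ_1 + ... + λ_k) / Σ λ:
  k = 1: 56/114 = 0.4912
  k = 2: (56 + 35)/114 = 91/114 = 0.7982
  k = 3: (56 + 35 + 23)/114 = 114/114 = 1

Summary (fraction, with percent):

explained: PC1 0.4912 (49.12%), PC2 0.307 (30.7%), PC3 0.2018 (20.18%);  cumulative: 0.4912, 0.7982, 1


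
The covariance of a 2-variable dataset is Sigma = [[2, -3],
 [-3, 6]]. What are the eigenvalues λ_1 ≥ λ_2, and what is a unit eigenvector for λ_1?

Step 1 — characteristic polynomial of 2×2 Sigma:
  det(Sigma - λI) = λ² - trace · λ + det = 0.
  trace = 2 + 6 = 8, det = 2·6 - (-3)² = 3.
Step 2 — discriminant:
  Δ = trace² - 4·det = 64 - 12 = 52.
Step 3 — eigenvalues:
  λ = (trace ± √Δ)/2 = (8 ± 7.2111)/2,
  λ_1 = 7.6056,  λ_2 = 0.3944.

Step 4 — unit eigenvector for λ_1: solve (Sigma - λ_1 I)v = 0. First row:
  (2 - 7.6056)·v_x + (-3)·v_y = 0, i.e. (-5.6056)·v_x + (-3)·v_y = 0,
  so v ∝ (b, λ_1 - a) = (-3, 5.6056); multiply by -1 so the first entry is positive: u = (3, -5.6056).
  ||u|| = √((3)² + (-5.6056)²) = √(40.4222) ≈ 6.3578,
  v_1 = u/||u|| ≈ (0.4719, -0.8817) (||v_1|| = 1).

λ_1 = 7.6056,  λ_2 = 0.3944;  v_1 ≈ (0.4719, -0.8817)


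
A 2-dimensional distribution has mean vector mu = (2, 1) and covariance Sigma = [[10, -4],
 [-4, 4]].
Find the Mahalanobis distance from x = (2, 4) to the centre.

Step 1 — centre the observation: (x - mu) = (0, 3).

Step 2 — invert Sigma. det(Sigma) = 10·4 - (-4)² = 24.
  Sigma^{-1} = (1/det) · [[d, -b], [-b, a]] = [[0.1667, 0.1667],
 [0.1667, 0.4167]].

Step 3 — form the quadratic (x - mu)^T · Sigma^{-1} · (x - mu):
  Sigma^{-1} · (x - mu) = (0.5, 1.25).
  (x - mu)^T · [Sigma^{-1} · (x - mu)] = (0)·(0.5) + (3)·(1.25) = 3.75.

Step 4 — take square root: d = √(3.75) ≈ 1.9365.

d(x, mu) = √(3.75) ≈ 1.9365


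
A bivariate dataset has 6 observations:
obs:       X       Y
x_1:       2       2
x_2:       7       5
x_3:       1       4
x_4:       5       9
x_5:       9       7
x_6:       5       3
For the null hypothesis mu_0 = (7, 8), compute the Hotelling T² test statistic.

Step 1 — sample mean vector:
  mean(X) = (2 + 7 + 1 + 5 + 9 + 5) / 6 = 29/6 = 4.8333
  mean(Y) = (2 + 5 + 4 + 9 + 7 + 3) / 6 = 30/6 = 5
  x̄ = (4.8333, 5),  deviation x̄ - mu_0 = (4.8333, 5) - (7, 8) = (-2.1667, -3).

Step 2 — sample covariance matrix, S[i,j] = (1/(n-1)) · Σ_k (x_{k,i} - mean_i) · (x_{k,j} - mean_j), divisor n-1 = 5:
  S[X,X] = ((-2.8333)·(-2.8333) + (2.1667)·(2.1667) + (-3.8333)·(-3.8333) + (0.1667)·(0.1667) + (4.1667)·(4.1667) + (0.1667)·(0.1667)) / 5 = 44.8333/5 = 8.9667
  S[X,Y] = ((-2.8333)·(-3) + (2.1667)·(0) + (-3.8333)·(-1) + (0.1667)·(4) + (4.1667)·(2) + (0.1667)·(-2)) / 5 = 21/5 = 4.2
  S[Y,Y] = ((-3)·(-3) + (0)·(0) + (-1)·(-1) + (4)·(4) + (2)·(2) + (-2)·(-2)) / 5 = 34/5 = 6.8
  S = [[8.9667, 4.2],
 [4.2, 6.8]].

Step 3 — invert S. det(S) = 8.9667·6.8 - (4.2)² = 43.3333.
  S^{-1} = (1/det) · [[d, -b], [-b, a]] = [[0.1569, -0.0969],
 [-0.0969, 0.2069]].

Step 4 — quadratic form (x̄ - mu_0)^T · S^{-1} · (x̄ - mu_0):
  S^{-1} · (x̄ - mu_0) = (-0.0492, -0.4108),
  (x̄ - mu_0)^T · [...] = (-2.1667)·(-0.0492) + (-3)·(-0.4108) = 1.339.

Step 5 — scale by n: T² = 6 · 1.339 = 8.0338.

T² ≈ 8.0338


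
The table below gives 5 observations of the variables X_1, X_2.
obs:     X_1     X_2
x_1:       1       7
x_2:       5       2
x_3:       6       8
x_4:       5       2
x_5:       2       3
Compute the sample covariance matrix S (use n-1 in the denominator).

Step 1 — column means:
  mean(X_1) = (1 + 5 + 6 + 5 + 2) / 5 = 19/5 = 3.8
  mean(X_2) = (7 + 2 + 8 + 2 + 3) / 5 = 22/5 = 4.4

Step 2 — sample covariance S[i,j] = (1/(n-1)) · Σ_k (x_{k,i} - mean_i) · (x_{k,j} - mean_j), with n-1 = 4.
  S[X_1,X_1] = ((-2.8)·(-2.8) + (1.2)·(1.2) + (2.2)·(2.2) + (1.2)·(1.2) + (-1.8)·(-1.8)) / 4 = 18.8/4 = 4.7
  S[X_1,X_2] = ((-2.8)·(2.6) + (1.2)·(-2.4) + (2.2)·(3.6) + (1.2)·(-2.4) + (-1.8)·(-1.4)) / 4 = -2.6/4 = -0.65
  S[X_2,X_2] = ((2.6)·(2.6) + (-2.4)·(-2.4) + (3.6)·(3.6) + (-2.4)·(-2.4) + (-1.4)·(-1.4)) / 4 = 33.2/4 = 8.3

S is symmetric (S[j,i] = S[i,j]). Assembling:

S = [[4.7, -0.65],
 [-0.65, 8.3]]


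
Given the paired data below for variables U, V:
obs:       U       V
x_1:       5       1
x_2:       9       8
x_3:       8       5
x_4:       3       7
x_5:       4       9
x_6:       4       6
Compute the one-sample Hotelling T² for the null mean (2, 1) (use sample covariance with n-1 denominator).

Step 1 — sample mean vector:
  mean(U) = (5 + 9 + 8 + 3 + 4 + 4) / 6 = 33/6 = 5.5
  mean(V) = (1 + 8 + 5 + 7 + 9 + 6) / 6 = 36/6 = 6
  x̄ = (5.5, 6),  deviation x̄ - mu_0 = (5.5, 6) - (2, 1) = (3.5, 5).

Step 2 — sample covariance matrix, S[i,j] = (1/(n-1)) · Σ_k (x_{k,i} - mean_i) · (x_{k,j} - mean_j), divisor n-1 = 5:
  S[U,U] = ((-0.5)·(-0.5) + (3.5)·(3.5) + (2.5)·(2.5) + (-2.5)·(-2.5) + (-1.5)·(-1.5) + (-1.5)·(-1.5)) / 5 = 29.5/5 = 5.9
  S[U,V] = ((-0.5)·(-5) + (3.5)·(2) + (2.5)·(-1) + (-2.5)·(1) + (-1.5)·(3) + (-1.5)·(0)) / 5 = 0/5 = 0
  S[V,V] = ((-5)·(-5) + (2)·(2) + (-1)·(-1) + (1)·(1) + (3)·(3) + (0)·(0)) / 5 = 40/5 = 8
  S = [[5.9, 0],
 [0, 8]].

Step 3 — invert S. det(S) = 5.9·8 - (0)² = 47.2.
  S^{-1} = (1/det) · [[d, -b], [-b, a]] = [[0.1695, 0],
 [0, 0.125]].

Step 4 — quadratic form (x̄ - mu_0)^T · S^{-1} · (x̄ - mu_0):
  S^{-1} · (x̄ - mu_0) = (0.5932, 0.625),
  (x̄ - mu_0)^T · [...] = (3.5)·(0.5932) + (5)·(0.625) = 5.2013.

Step 5 — scale by n: T² = 6 · 5.2013 = 31.2076.

T² ≈ 31.2076


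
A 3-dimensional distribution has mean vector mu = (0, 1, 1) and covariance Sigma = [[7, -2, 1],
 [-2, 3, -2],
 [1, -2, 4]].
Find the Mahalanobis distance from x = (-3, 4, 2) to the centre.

Step 1 — centre the observation: (x - mu) = (-3, 3, 1).

Step 2 — invert Sigma (cofactor / det for 3×3, or solve directly):
  Sigma^{-1} = [[0.1778, 0.1333, 0.0222],
 [0.1333, 0.6, 0.2667],
 [0.0222, 0.2667, 0.3778]].

Step 3 — form the quadratic (x - mu)^T · Sigma^{-1} · (x - mu):
  Sigma^{-1} · (x - mu) = (-0.1111, 1.6667, 1.1111).
  (x - mu)^T · [Sigma^{-1} · (x - mu)] = (-3)·(-0.1111) + (3)·(1.6667) + (1)·(1.1111) = 6.4444.

Step 4 — take square root: d = √(6.4444) ≈ 2.5386.

d(x, mu) = √(6.4444) ≈ 2.5386


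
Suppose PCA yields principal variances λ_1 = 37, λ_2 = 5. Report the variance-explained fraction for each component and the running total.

Step 1 — total variance = trace(Sigma) = Σ λ_i = 37 + 5 = 42.

Step 2 — fraction explained by component i = λ_i / Σ λ:
  PC1: 37/42 = 0.881
  PC2: 5/42 = 0.119

Step 3 — cumulative fraction after k components = (λ_1 + ... + λ_k) / Σ λ:
  k = 1: 37/42 = 0.881
  k = 2: (37 + 5)/42 = 42/42 = 1

Summary (fraction, with percent):

explained: PC1 0.881 (88.1%), PC2 0.119 (11.9%);  cumulative: 0.881, 1


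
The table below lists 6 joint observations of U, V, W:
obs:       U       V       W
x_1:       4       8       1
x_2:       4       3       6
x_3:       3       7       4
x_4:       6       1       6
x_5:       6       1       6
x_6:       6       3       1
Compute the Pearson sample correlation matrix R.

Step 1 — column means:
  mean(U) = (4 + 4 + 3 + 6 + 6 + 6) / 6 = 29/6 = 4.8333
  mean(V) = (8 + 3 + 7 + 1 + 1 + 3) / 6 = 23/6 = 3.8333
  mean(W) = (1 + 6 + 4 + 6 + 6 + 1) / 6 = 24/6 = 4

Step 2 — sample variances and covariances s[i,j] = (1/(n-1)) · Σ_k (x_{k,i} - mean_i) · (x_{k,j} - mean_j), with n-1 = 5:
  s[U,U] = ((-0.8333)·(-0.8333) + (-0.8333)·(-0.8333) + (-1.8333)·(-1.8333) + (1.1667)·(1.1667) + (1.1667)·(1.1667) + (1.1667)·(1.1667)) / 5 = 8.8333/5 = 1.7667
  s[U,V] = ((-0.8333)·(4.1667) + (-0.8333)·(-0.8333) + (-1.8333)·(3.1667) + (1.1667)·(-2.8333) + (1.1667)·(-2.8333) + (1.1667)·(-0.8333)) / 5 = -16.1667/5 = -3.2333
  s[U,W] = ((-0.8333)·(-3) + (-0.8333)·(2) + (-1.8333)·(0) + (1.1667)·(2) + (1.1667)·(2) + (1.1667)·(-3)) / 5 = 2/5 = 0.4
  s[V,V] = ((4.1667)·(4.1667) + (-0.8333)·(-0.8333) + (3.1667)·(3.1667) + (-2.8333)·(-2.8333) + (-2.8333)·(-2.8333) + (-0.8333)·(-0.8333)) / 5 = 44.8333/5 = 8.9667
  s[V,W] = ((4.1667)·(-3) + (-0.8333)·(2) + (3.1667)·(0) + (-2.8333)·(2) + (-2.8333)·(2) + (-0.8333)·(-3)) / 5 = -23/5 = -4.6
  s[W,W] = ((-3)·(-3) + (2)·(2) + (0)·(0) + (2)·(2) + (2)·(2) + (-3)·(-3)) / 5 = 30/5 = 6
  Sample standard deviations s_i = √(s[i,i]):
  s(U) = √(1.7667) = 1.3292
  s(V) = √(8.9667) = 2.9944
  s(W) = √(6) = 2.4495

Step 3 — r_{ij} = s_{ij} / (s_i · s_j):
  r[U,U] = 1 (diagonal).
  r[U,V] = -3.2333 / (1.3292 · 2.9944) = -3.2333 / 3.9801 = -0.8124
  r[U,W] = 0.4 / (1.3292 · 2.4495) = 0.4 / 3.2558 = 0.1229
  r[V,V] = 1 (diagonal).
  r[V,W] = -4.6 / (2.9944 · 2.4495) = -4.6 / 7.3348 = -0.6271
  r[W,W] = 1 (diagonal).

R is symmetric with unit diagonal. Assembling:

R = [[1, -0.8124, 0.1229],
 [-0.8124, 1, -0.6271],
 [0.1229, -0.6271, 1]]


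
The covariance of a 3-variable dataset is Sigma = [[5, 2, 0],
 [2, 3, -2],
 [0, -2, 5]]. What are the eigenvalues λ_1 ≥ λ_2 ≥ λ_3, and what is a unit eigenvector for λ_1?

Step 1 — characteristic polynomial p(λ) = det(λI - Sigma) = λ³ - tr·λ² + c_1·λ - det, where tr = trace, c_1 = sum of the principal 2×2 minors, det = det(Sigma):
  tr = 5 + 3 + 5 = 13,
  c_1 = (5·3 - (2)²) + (5·5 - (0)²) + (3·5 - (-2)²) = 11 + 25 + 11 = 47,
  det = 5·(3·5 - (-2)²) - (2)·((2)·5 - (-2)·(0)) + (0)·((2)·(-2) - 3·(0)) = 5·(11) - (2)·(10) + (0)·(-4) = 35.
  So p(λ) = λ³ - 13λ² + 47λ - 35.
Step 2 — look for an integer root (rational root theorem: any rational root is an integer divisor of 35). Testing λ = 1:
  p(1) = 1 - 13 + 47 - 35 = 0  ✓
  Dividing out (λ - 1): p(λ) = (λ - 1)(λ² - 12λ + 35).
Step 3 — remaining eigenvalues from the quadratic λ² - 12λ + 35 = 0:
  Δ = 12² - 4·35 = 144 - 140 = 4,  λ = (12 ± √4)/2 = (12 ± 2)/2 = 7 or 5.
  Sorted: λ_1 = 7,  λ_2 = 5,  λ_3 = 1  (check: sum = 13 = tr ✓).

Step 4 — unit eigenvector for λ_1 = 7: v spans the null space of (Sigma - λ_1 I), whose rows are
  r_1 = (-2, 2, 0),  r_2 = (2, -4, -2),  r_3 = (0, -2, -2).
  v is orthogonal to every row, so take v ∝ r_1 × r_2 = ((2)·(-2) - (0)·(-4), (0)·(2) - (-2)·(-2), (-2)·(-4) - (2)·(2)) = (-4, -4, 4).
  Rescale (divide by 4; multiply by -1 so the first nonzero entry is positive): u = (1, 1, -1).
  ||u|| = √((1)² + (1)² + (-1)²) = √(3) ≈ 1.7321,  v_1 = u/||u|| ≈ (0.5774, 0.5774, -0.5774) (||v_1|| = 1).

λ_1 = 7,  λ_2 = 5,  λ_3 = 1;  v_1 ≈ (0.5774, 0.5774, -0.5774)


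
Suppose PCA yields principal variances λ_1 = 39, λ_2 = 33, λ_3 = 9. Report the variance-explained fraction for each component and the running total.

Step 1 — total variance = trace(Sigma) = Σ λ_i = 39 + 33 + 9 = 81.

Step 2 — fraction explained by component i = λ_i / Σ λ:
  PC1: 39/81 = 0.4815
  PC2: 33/81 = 0.4074
  PC3: 9/81 = 0.1111

Step 3 — cumulative fraction after k components = (λ_1 + ... + λ_k) / Σ λ:
  k = 1: 39/81 = 0.4815
  k = 2: (39 + 33)/81 = 72/81 = 0.8889
  k = 3: (39 + 33 + 9)/81 = 81/81 = 1

Summary (fraction, with percent):

explained: PC1 0.4815 (48.15%), PC2 0.4074 (40.74%), PC3 0.1111 (11.11%);  cumulative: 0.4815, 0.8889, 1


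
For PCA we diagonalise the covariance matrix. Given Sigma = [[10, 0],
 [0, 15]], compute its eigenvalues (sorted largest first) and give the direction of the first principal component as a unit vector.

Step 1 — characteristic polynomial of 2×2 Sigma:
  det(Sigma - λI) = λ² - trace · λ + det = 0.
  trace = 10 + 15 = 25, det = 10·15 - (0)² = 150.
Step 2 — discriminant:
  Δ = trace² - 4·det = 625 - 600 = 25.
Step 3 — eigenvalues:
  λ = (trace ± √Δ)/2 = (25 ± 5)/2,
  λ_1 = 15,  λ_2 = 10.

Step 4 — unit eigenvector for λ_1: Sigma is diagonal, so its eigenvectors are the coordinate axes. λ_1 = 15 is the diagonal entry on the second coordinate axis, hence
  v_1 = (0, 1) (||v_1|| = 1).

λ_1 = 15,  λ_2 = 10;  v_1 ≈ (0, 1)


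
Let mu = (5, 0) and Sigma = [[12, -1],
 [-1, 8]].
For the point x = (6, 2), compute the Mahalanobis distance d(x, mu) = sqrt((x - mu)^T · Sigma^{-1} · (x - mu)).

Step 1 — centre the observation: (x - mu) = (1, 2).

Step 2 — invert Sigma. det(Sigma) = 12·8 - (-1)² = 95.
  Sigma^{-1} = (1/det) · [[d, -b], [-b, a]] = [[0.0842, 0.0105],
 [0.0105, 0.1263]].

Step 3 — form the quadratic (x - mu)^T · Sigma^{-1} · (x - mu):
  Sigma^{-1} · (x - mu) = (0.1053, 0.2632).
  (x - mu)^T · [Sigma^{-1} · (x - mu)] = (1)·(0.1053) + (2)·(0.2632) = 0.6316.

Step 4 — take square root: d = √(0.6316) ≈ 0.7947.

d(x, mu) = √(0.6316) ≈ 0.7947


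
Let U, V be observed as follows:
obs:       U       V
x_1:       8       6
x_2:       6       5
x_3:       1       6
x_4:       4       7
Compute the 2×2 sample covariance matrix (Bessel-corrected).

Step 1 — column means:
  mean(U) = (8 + 6 + 1 + 4) / 4 = 19/4 = 4.75
  mean(V) = (6 + 5 + 6 + 7) / 4 = 24/4 = 6

Step 2 — sample covariance S[i,j] = (1/(n-1)) · Σ_k (x_{k,i} - mean_i) · (x_{k,j} - mean_j), with n-1 = 3.
  S[U,U] = ((3.25)·(3.25) + (1.25)·(1.25) + (-3.75)·(-3.75) + (-0.75)·(-0.75)) / 3 = 26.75/3 = 8.9167
  S[U,V] = ((3.25)·(0) + (1.25)·(-1) + (-3.75)·(0) + (-0.75)·(1)) / 3 = -2/3 = -0.6667
  S[V,V] = ((0)·(0) + (-1)·(-1) + (0)·(0) + (1)·(1)) / 3 = 2/3 = 0.6667

S is symmetric (S[j,i] = S[i,j]). Assembling:

S = [[8.9167, -0.6667],
 [-0.6667, 0.6667]]


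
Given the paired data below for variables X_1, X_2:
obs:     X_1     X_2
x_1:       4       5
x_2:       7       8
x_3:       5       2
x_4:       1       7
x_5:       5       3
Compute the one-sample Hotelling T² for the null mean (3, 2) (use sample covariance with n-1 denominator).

Step 1 — sample mean vector:
  mean(X_1) = (4 + 7 + 5 + 1 + 5) / 5 = 22/5 = 4.4
  mean(X_2) = (5 + 8 + 2 + 7 + 3) / 5 = 25/5 = 5
  x̄ = (4.4, 5),  deviation x̄ - mu_0 = (4.4, 5) - (3, 2) = (1.4, 3).

Step 2 — sample covariance matrix, S[i,j] = (1/(n-1)) · Σ_k (x_{k,i} - mean_i) · (x_{k,j} - mean_j), divisor n-1 = 4:
  S[X_1,X_1] = ((-0.4)·(-0.4) + (2.6)·(2.6) + (0.6)·(0.6) + (-3.4)·(-3.4) + (0.6)·(0.6)) / 4 = 19.2/4 = 4.8
  S[X_1,X_2] = ((-0.4)·(0) + (2.6)·(3) + (0.6)·(-3) + (-3.4)·(2) + (0.6)·(-2)) / 4 = -2/4 = -0.5
  S[X_2,X_2] = ((0)·(0) + (3)·(3) + (-3)·(-3) + (2)·(2) + (-2)·(-2)) / 4 = 26/4 = 6.5
  S = [[4.8, -0.5],
 [-0.5, 6.5]].

Step 3 — invert S. det(S) = 4.8·6.5 - (-0.5)² = 30.95.
  S^{-1} = (1/det) · [[d, -b], [-b, a]] = [[0.21, 0.0162],
 [0.0162, 0.1551]].

Step 4 — quadratic form (x̄ - mu_0)^T · S^{-1} · (x̄ - mu_0):
  S^{-1} · (x̄ - mu_0) = (0.3425, 0.4879),
  (x̄ - mu_0)^T · [...] = (1.4)·(0.3425) + (3)·(0.4879) = 1.9431.

Step 5 — scale by n: T² = 5 · 1.9431 = 9.7157.

T² ≈ 9.7157


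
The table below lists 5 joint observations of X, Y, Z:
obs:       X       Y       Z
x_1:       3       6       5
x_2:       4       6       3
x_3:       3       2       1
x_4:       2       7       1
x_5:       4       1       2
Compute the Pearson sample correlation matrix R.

Step 1 — column means:
  mean(X) = (3 + 4 + 3 + 2 + 4) / 5 = 16/5 = 3.2
  mean(Y) = (6 + 6 + 2 + 7 + 1) / 5 = 22/5 = 4.4
  mean(Z) = (5 + 3 + 1 + 1 + 2) / 5 = 12/5 = 2.4

Step 2 — sample variances and covariances s[i,j] = (1/(n-1)) · Σ_k (x_{k,i} - mean_i) · (x_{k,j} - mean_j), with n-1 = 4:
  s[X,X] = ((-0.2)·(-0.2) + (0.8)·(0.8) + (-0.2)·(-0.2) + (-1.2)·(-1.2) + (0.8)·(0.8)) / 4 = 2.8/4 = 0.7
  s[X,Y] = ((-0.2)·(1.6) + (0.8)·(1.6) + (-0.2)·(-2.4) + (-1.2)·(2.6) + (0.8)·(-3.4)) / 4 = -4.4/4 = -1.1
  s[X,Z] = ((-0.2)·(2.6) + (0.8)·(0.6) + (-0.2)·(-1.4) + (-1.2)·(-1.4) + (0.8)·(-0.4)) / 4 = 1.6/4 = 0.4
  s[Y,Y] = ((1.6)·(1.6) + (1.6)·(1.6) + (-2.4)·(-2.4) + (2.6)·(2.6) + (-3.4)·(-3.4)) / 4 = 29.2/4 = 7.3
  s[Y,Z] = ((1.6)·(2.6) + (1.6)·(0.6) + (-2.4)·(-1.4) + (2.6)·(-1.4) + (-3.4)·(-0.4)) / 4 = 6.2/4 = 1.55
  s[Z,Z] = ((2.6)·(2.6) + (0.6)·(0.6) + (-1.4)·(-1.4) + (-1.4)·(-1.4) + (-0.4)·(-0.4)) / 4 = 11.2/4 = 2.8
  Sample standard deviations s_i = √(s[i,i]):
  s(X) = √(0.7) = 0.8367
  s(Y) = √(7.3) = 2.7019
  s(Z) = √(2.8) = 1.6733

Step 3 — r_{ij} = s_{ij} / (s_i · s_j):
  r[X,X] = 1 (diagonal).
  r[X,Y] = -1.1 / (0.8367 · 2.7019) = -1.1 / 2.2605 = -0.4866
  r[X,Z] = 0.4 / (0.8367 · 1.6733) = 0.4 / 1.4 = 0.2857
  r[Y,Y] = 1 (diagonal).
  r[Y,Z] = 1.55 / (2.7019 · 1.6733) = 1.55 / 4.5211 = 0.3428
  r[Z,Z] = 1 (diagonal).

R is symmetric with unit diagonal. Assembling:

R = [[1, -0.4866, 0.2857],
 [-0.4866, 1, 0.3428],
 [0.2857, 0.3428, 1]]


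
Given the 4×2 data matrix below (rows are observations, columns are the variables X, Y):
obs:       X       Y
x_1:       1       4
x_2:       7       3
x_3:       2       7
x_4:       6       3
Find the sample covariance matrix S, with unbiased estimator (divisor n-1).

Step 1 — column means:
  mean(X) = (1 + 7 + 2 + 6) / 4 = 16/4 = 4
  mean(Y) = (4 + 3 + 7 + 3) / 4 = 17/4 = 4.25

Step 2 — sample covariance S[i,j] = (1/(n-1)) · Σ_k (x_{k,i} - mean_i) · (x_{k,j} - mean_j), with n-1 = 3.
  S[X,X] = ((-3)·(-3) + (3)·(3) + (-2)·(-2) + (2)·(2)) / 3 = 26/3 = 8.6667
  S[X,Y] = ((-3)·(-0.25) + (3)·(-1.25) + (-2)·(2.75) + (2)·(-1.25)) / 3 = -11/3 = -3.6667
  S[Y,Y] = ((-0.25)·(-0.25) + (-1.25)·(-1.25) + (2.75)·(2.75) + (-1.25)·(-1.25)) / 3 = 10.75/3 = 3.5833

S is symmetric (S[j,i] = S[i,j]). Assembling:

S = [[8.6667, -3.6667],
 [-3.6667, 3.5833]]


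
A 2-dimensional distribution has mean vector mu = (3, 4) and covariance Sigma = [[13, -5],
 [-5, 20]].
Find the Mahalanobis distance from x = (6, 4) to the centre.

Step 1 — centre the observation: (x - mu) = (3, 0).

Step 2 — invert Sigma. det(Sigma) = 13·20 - (-5)² = 235.
  Sigma^{-1} = (1/det) · [[d, -b], [-b, a]] = [[0.0851, 0.0213],
 [0.0213, 0.0553]].

Step 3 — form the quadratic (x - mu)^T · Sigma^{-1} · (x - mu):
  Sigma^{-1} · (x - mu) = (0.2553, 0.0638).
  (x - mu)^T · [Sigma^{-1} · (x - mu)] = (3)·(0.2553) + (0)·(0.0638) = 0.766.

Step 4 — take square root: d = √(0.766) ≈ 0.8752.

d(x, mu) = √(0.766) ≈ 0.8752


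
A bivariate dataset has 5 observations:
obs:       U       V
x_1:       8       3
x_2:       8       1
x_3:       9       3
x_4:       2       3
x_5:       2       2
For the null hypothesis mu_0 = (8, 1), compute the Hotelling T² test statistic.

Step 1 — sample mean vector:
  mean(U) = (8 + 8 + 9 + 2 + 2) / 5 = 29/5 = 5.8
  mean(V) = (3 + 1 + 3 + 3 + 2) / 5 = 12/5 = 2.4
  x̄ = (5.8, 2.4),  deviation x̄ - mu_0 = (5.8, 2.4) - (8, 1) = (-2.2, 1.4).

Step 2 — sample covariance matrix, S[i,j] = (1/(n-1)) · Σ_k (x_{k,i} - mean_i) · (x_{k,j} - mean_j), divisor n-1 = 4:
  S[U,U] = ((2.2)·(2.2) + (2.2)·(2.2) + (3.2)·(3.2) + (-3.8)·(-3.8) + (-3.8)·(-3.8)) / 4 = 48.8/4 = 12.2
  S[U,V] = ((2.2)·(0.6) + (2.2)·(-1.4) + (3.2)·(0.6) + (-3.8)·(0.6) + (-3.8)·(-0.4)) / 4 = -0.6/4 = -0.15
  S[V,V] = ((0.6)·(0.6) + (-1.4)·(-1.4) + (0.6)·(0.6) + (0.6)·(0.6) + (-0.4)·(-0.4)) / 4 = 3.2/4 = 0.8
  S = [[12.2, -0.15],
 [-0.15, 0.8]].

Step 3 — invert S. det(S) = 12.2·0.8 - (-0.15)² = 9.7375.
  S^{-1} = (1/det) · [[d, -b], [-b, a]] = [[0.0822, 0.0154],
 [0.0154, 1.2529]].

Step 4 — quadratic form (x̄ - mu_0)^T · S^{-1} · (x̄ - mu_0):
  S^{-1} · (x̄ - mu_0) = (-0.1592, 1.7202),
  (x̄ - mu_0)^T · [...] = (-2.2)·(-0.1592) + (1.4)·(1.7202) = 2.7584.

Step 5 — scale by n: T² = 5 · 2.7584 = 13.792.

T² ≈ 13.792


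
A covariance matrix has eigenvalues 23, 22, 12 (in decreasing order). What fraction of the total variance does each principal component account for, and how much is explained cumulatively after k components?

Step 1 — total variance = trace(Sigma) = Σ λ_i = 23 + 22 + 12 = 57.

Step 2 — fraction explained by component i = λ_i / Σ λ:
  PC1: 23/57 = 0.4035
  PC2: 22/57 = 0.386
  PC3: 12/57 = 0.2105

Step 3 — cumulative fraction after k components = (λ_1 + ... + λ_k) / Σ λ:
  k = 1: 23/57 = 0.4035
  k = 2: (23 + 22)/57 = 45/57 = 0.7895
  k = 3: (23 + 22 + 12)/57 = 57/57 = 1

Summary (fraction, with percent):

explained: PC1 0.4035 (40.35%), PC2 0.386 (38.6%), PC3 0.2105 (21.05%);  cumulative: 0.4035, 0.7895, 1


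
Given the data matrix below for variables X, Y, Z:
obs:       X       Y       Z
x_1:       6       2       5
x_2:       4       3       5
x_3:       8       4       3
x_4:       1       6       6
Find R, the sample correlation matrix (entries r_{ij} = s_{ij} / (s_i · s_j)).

Step 1 — column means:
  mean(X) = (6 + 4 + 8 + 1) / 4 = 19/4 = 4.75
  mean(Y) = (2 + 3 + 4 + 6) / 4 = 15/4 = 3.75
  mean(Z) = (5 + 5 + 3 + 6) / 4 = 19/4 = 4.75

Step 2 — sample variances and covariances s[i,j] = (1/(n-1)) · Σ_k (x_{k,i} - mean_i) · (x_{k,j} - mean_j), with n-1 = 3:
  s[X,X] = ((1.25)·(1.25) + (-0.75)·(-0.75) + (3.25)·(3.25) + (-3.75)·(-3.75)) / 3 = 26.75/3 = 8.9167
  s[X,Y] = ((1.25)·(-1.75) + (-0.75)·(-0.75) + (3.25)·(0.25) + (-3.75)·(2.25)) / 3 = -9.25/3 = -3.0833
  s[X,Z] = ((1.25)·(0.25) + (-0.75)·(0.25) + (3.25)·(-1.75) + (-3.75)·(1.25)) / 3 = -10.25/3 = -3.4167
  s[Y,Y] = ((-1.75)·(-1.75) + (-0.75)·(-0.75) + (0.25)·(0.25) + (2.25)·(2.25)) / 3 = 8.75/3 = 2.9167
  s[Y,Z] = ((-1.75)·(0.25) + (-0.75)·(0.25) + (0.25)·(-1.75) + (2.25)·(1.25)) / 3 = 1.75/3 = 0.5833
  s[Z,Z] = ((0.25)·(0.25) + (0.25)·(0.25) + (-1.75)·(-1.75) + (1.25)·(1.25)) / 3 = 4.75/3 = 1.5833
  Sample standard deviations s_i = √(s[i,i]):
  s(X) = √(8.9167) = 2.9861
  s(Y) = √(2.9167) = 1.7078
  s(Z) = √(1.5833) = 1.2583

Step 3 — r_{ij} = s_{ij} / (s_i · s_j):
  r[X,X] = 1 (diagonal).
  r[X,Y] = -3.0833 / (2.9861 · 1.7078) = -3.0833 / 5.0997 = -0.6046
  r[X,Z] = -3.4167 / (2.9861 · 1.2583) = -3.4167 / 3.7574 = -0.9093
  r[Y,Y] = 1 (diagonal).
  r[Y,Z] = 0.5833 / (1.7078 · 1.2583) = 0.5833 / 2.149 = 0.2714
  r[Z,Z] = 1 (diagonal).

R is symmetric with unit diagonal. Assembling:

R = [[1, -0.6046, -0.9093],
 [-0.6046, 1, 0.2714],
 [-0.9093, 0.2714, 1]]


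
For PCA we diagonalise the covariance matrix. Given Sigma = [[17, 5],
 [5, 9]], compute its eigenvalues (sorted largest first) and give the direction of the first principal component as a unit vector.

Step 1 — characteristic polynomial of 2×2 Sigma:
  det(Sigma - λI) = λ² - trace · λ + det = 0.
  trace = 17 + 9 = 26, det = 17·9 - (5)² = 128.
Step 2 — discriminant:
  Δ = trace² - 4·det = 676 - 512 = 164.
Step 3 — eigenvalues:
  λ = (trace ± √Δ)/2 = (26 ± 12.8062)/2,
  λ_1 = 19.4031,  λ_2 = 6.5969.

Step 4 — unit eigenvector for λ_1: solve (Sigma - λ_1 I)v = 0. First row:
  (17 - 19.4031)·v_x + (5)·v_y = 0, i.e. (-2.4031)·v_x + (5)·v_y = 0,
  so v ∝ (b, λ_1 - a) = (5, 2.4031) = u.
  ||u|| = √((5)² + (2.4031)²) = √(30.775) ≈ 5.5475,
  v_1 = u/||u|| ≈ (0.9013, 0.4332) (||v_1|| = 1).

λ_1 = 19.4031,  λ_2 = 6.5969;  v_1 ≈ (0.9013, 0.4332)


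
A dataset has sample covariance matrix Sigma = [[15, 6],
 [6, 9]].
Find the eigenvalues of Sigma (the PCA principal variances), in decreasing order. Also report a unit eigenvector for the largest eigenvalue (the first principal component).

Step 1 — characteristic polynomial of 2×2 Sigma:
  det(Sigma - λI) = λ² - trace · λ + det = 0.
  trace = 15 + 9 = 24, det = 15·9 - (6)² = 99.
Step 2 — discriminant:
  Δ = trace² - 4·det = 576 - 396 = 180.
Step 3 — eigenvalues:
  λ = (trace ± √Δ)/2 = (24 ± 13.4164)/2,
  λ_1 = 18.7082,  λ_2 = 5.2918.

Step 4 — unit eigenvector for λ_1: solve (Sigma - λ_1 I)v = 0. First row:
  (15 - 18.7082)·v_x + (6)·v_y = 0, i.e. (-3.7082)·v_x + (6)·v_y = 0,
  so v ∝ (b, λ_1 - a) = (6, 3.7082) = u.
  ||u|| = √((6)² + (3.7082)²) = √(49.7508) ≈ 7.0534,
  v_1 = u/||u|| ≈ (0.8507, 0.5257) (||v_1|| = 1).

λ_1 = 18.7082,  λ_2 = 5.2918;  v_1 ≈ (0.8507, 0.5257)


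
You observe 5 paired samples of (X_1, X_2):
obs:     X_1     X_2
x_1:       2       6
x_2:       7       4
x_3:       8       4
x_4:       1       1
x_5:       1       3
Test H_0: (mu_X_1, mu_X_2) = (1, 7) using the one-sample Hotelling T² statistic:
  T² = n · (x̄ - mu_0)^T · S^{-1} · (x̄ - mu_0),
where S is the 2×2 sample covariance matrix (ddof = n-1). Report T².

Step 1 — sample mean vector:
  mean(X_1) = (2 + 7 + 8 + 1 + 1) / 5 = 19/5 = 3.8
  mean(X_2) = (6 + 4 + 4 + 1 + 3) / 5 = 18/5 = 3.6
  x̄ = (3.8, 3.6),  deviation x̄ - mu_0 = (3.8, 3.6) - (1, 7) = (2.8, -3.4).

Step 2 — sample covariance matrix, S[i,j] = (1/(n-1)) · Σ_k (x_{k,i} - mean_i) · (x_{k,j} - mean_j), divisor n-1 = 4:
  S[X_1,X_1] = ((-1.8)·(-1.8) + (3.2)·(3.2) + (4.2)·(4.2) + (-2.8)·(-2.8) + (-2.8)·(-2.8)) / 4 = 46.8/4 = 11.7
  S[X_1,X_2] = ((-1.8)·(2.4) + (3.2)·(0.4) + (4.2)·(0.4) + (-2.8)·(-2.6) + (-2.8)·(-0.6)) / 4 = 7.6/4 = 1.9
  S[X_2,X_2] = ((2.4)·(2.4) + (0.4)·(0.4) + (0.4)·(0.4) + (-2.6)·(-2.6) + (-0.6)·(-0.6)) / 4 = 13.2/4 = 3.3
  S = [[11.7, 1.9],
 [1.9, 3.3]].

Step 3 — invert S. det(S) = 11.7·3.3 - (1.9)² = 35.
  S^{-1} = (1/det) · [[d, -b], [-b, a]] = [[0.0943, -0.0543],
 [-0.0543, 0.3343]].

Step 4 — quadratic form (x̄ - mu_0)^T · S^{-1} · (x̄ - mu_0):
  S^{-1} · (x̄ - mu_0) = (0.4486, -1.2886),
  (x̄ - mu_0)^T · [...] = (2.8)·(0.4486) + (-3.4)·(-1.2886) = 5.6371.

Step 5 — scale by n: T² = 5 · 5.6371 = 28.1857.

T² ≈ 28.1857


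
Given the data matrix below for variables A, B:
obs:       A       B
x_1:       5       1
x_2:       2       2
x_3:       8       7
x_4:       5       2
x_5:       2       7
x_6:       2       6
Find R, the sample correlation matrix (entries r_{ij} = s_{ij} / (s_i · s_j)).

Step 1 — column means:
  mean(A) = (5 + 2 + 8 + 5 + 2 + 2) / 6 = 24/6 = 4
  mean(B) = (1 + 2 + 7 + 2 + 7 + 6) / 6 = 25/6 = 4.1667

Step 2 — sample variances and covariances s[i,j] = (1/(n-1)) · Σ_k (x_{k,i} - mean_i) · (x_{k,j} - mean_j), with n-1 = 5:
  s[A,A] = ((1)·(1) + (-2)·(-2) + (4)·(4) + (1)·(1) + (-2)·(-2) + (-2)·(-2)) / 5 = 30/5 = 6
  s[A,B] = ((1)·(-3.1667) + (-2)·(-2.1667) + (4)·(2.8333) + (1)·(-2.1667) + (-2)·(2.8333) + (-2)·(1.8333)) / 5 = 1/5 = 0.2
  s[B,B] = ((-3.1667)·(-3.1667) + (-2.1667)·(-2.1667) + (2.8333)·(2.8333) + (-2.1667)·(-2.1667) + (2.8333)·(2.8333) + (1.8333)·(1.8333)) / 5 = 38.8333/5 = 7.7667
  Sample standard deviations s_i = √(s[i,i]):
  s(A) = √(6) = 2.4495
  s(B) = √(7.7667) = 2.7869

Step 3 — r_{ij} = s_{ij} / (s_i · s_j):
  r[A,A] = 1 (diagonal).
  r[A,B] = 0.2 / (2.4495 · 2.7869) = 0.2 / 6.8264 = 0.0293
  r[B,B] = 1 (diagonal).

R is symmetric with unit diagonal. Assembling:

R = [[1, 0.0293],
 [0.0293, 1]]


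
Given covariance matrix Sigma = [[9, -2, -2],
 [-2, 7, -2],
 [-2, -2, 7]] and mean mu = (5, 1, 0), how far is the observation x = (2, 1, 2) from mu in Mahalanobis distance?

Step 1 — centre the observation: (x - mu) = (-3, 0, 2).

Step 2 — invert Sigma (cofactor / det for 3×3, or solve directly):
  Sigma^{-1} = [[0.1351, 0.0541, 0.0541],
 [0.0541, 0.1772, 0.0661],
 [0.0541, 0.0661, 0.1772]].

Step 3 — form the quadratic (x - mu)^T · Sigma^{-1} · (x - mu):
  Sigma^{-1} · (x - mu) = (-0.2973, -0.03, 0.1922).
  (x - mu)^T · [Sigma^{-1} · (x - mu)] = (-3)·(-0.2973) + (0)·(-0.03) + (2)·(0.1922) = 1.2763.

Step 4 — take square root: d = √(1.2763) ≈ 1.1297.

d(x, mu) = √(1.2763) ≈ 1.1297


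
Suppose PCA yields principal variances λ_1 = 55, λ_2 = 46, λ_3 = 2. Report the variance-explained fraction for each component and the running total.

Step 1 — total variance = trace(Sigma) = Σ λ_i = 55 + 46 + 2 = 103.

Step 2 — fraction explained by component i = λ_i / Σ λ:
  PC1: 55/103 = 0.534
  PC2: 46/103 = 0.4466
  PC3: 2/103 = 0.0194

Step 3 — cumulative fraction after k components = (λ_1 + ... + λ_k) / Σ λ:
  k = 1: 55/103 = 0.534
  k = 2: (55 + 46)/103 = 101/103 = 0.9806
  k = 3: (55 + 46 + 2)/103 = 103/103 = 1

Summary (fraction, with percent):

explained: PC1 0.534 (53.4%), PC2 0.4466 (44.66%), PC3 0.0194 (1.94%);  cumulative: 0.534, 0.9806, 1


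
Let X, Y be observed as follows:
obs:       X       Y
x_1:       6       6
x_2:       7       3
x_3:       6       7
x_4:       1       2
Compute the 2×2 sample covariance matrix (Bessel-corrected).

Step 1 — column means:
  mean(X) = (6 + 7 + 6 + 1) / 4 = 20/4 = 5
  mean(Y) = (6 + 3 + 7 + 2) / 4 = 18/4 = 4.5

Step 2 — sample covariance S[i,j] = (1/(n-1)) · Σ_k (x_{k,i} - mean_i) · (x_{k,j} - mean_j), with n-1 = 3.
  S[X,X] = ((1)·(1) + (2)·(2) + (1)·(1) + (-4)·(-4)) / 3 = 22/3 = 7.3333
  S[X,Y] = ((1)·(1.5) + (2)·(-1.5) + (1)·(2.5) + (-4)·(-2.5)) / 3 = 11/3 = 3.6667
  S[Y,Y] = ((1.5)·(1.5) + (-1.5)·(-1.5) + (2.5)·(2.5) + (-2.5)·(-2.5)) / 3 = 17/3 = 5.6667

S is symmetric (S[j,i] = S[i,j]). Assembling:

S = [[7.3333, 3.6667],
 [3.6667, 5.6667]]


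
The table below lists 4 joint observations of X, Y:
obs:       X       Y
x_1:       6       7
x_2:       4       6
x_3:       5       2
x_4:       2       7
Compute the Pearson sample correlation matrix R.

Step 1 — column means:
  mean(X) = (6 + 4 + 5 + 2) / 4 = 17/4 = 4.25
  mean(Y) = (7 + 6 + 2 + 7) / 4 = 22/4 = 5.5

Step 2 — sample variances and covariances s[i,j] = (1/(n-1)) · Σ_k (x_{k,i} - mean_i) · (x_{k,j} - mean_j), with n-1 = 3:
  s[X,X] = ((1.75)·(1.75) + (-0.25)·(-0.25) + (0.75)·(0.75) + (-2.25)·(-2.25)) / 3 = 8.75/3 = 2.9167
  s[X,Y] = ((1.75)·(1.5) + (-0.25)·(0.5) + (0.75)·(-3.5) + (-2.25)·(1.5)) / 3 = -3.5/3 = -1.1667
  s[Y,Y] = ((1.5)·(1.5) + (0.5)·(0.5) + (-3.5)·(-3.5) + (1.5)·(1.5)) / 3 = 17/3 = 5.6667
  Sample standard deviations s_i = √(s[i,i]):
  s(X) = √(2.9167) = 1.7078
  s(Y) = √(5.6667) = 2.3805

Step 3 — r_{ij} = s_{ij} / (s_i · s_j):
  r[X,X] = 1 (diagonal).
  r[X,Y] = -1.1667 / (1.7078 · 2.3805) = -1.1667 / 4.0654 = -0.287
  r[Y,Y] = 1 (diagonal).

R is symmetric with unit diagonal. Assembling:

R = [[1, -0.287],
 [-0.287, 1]]


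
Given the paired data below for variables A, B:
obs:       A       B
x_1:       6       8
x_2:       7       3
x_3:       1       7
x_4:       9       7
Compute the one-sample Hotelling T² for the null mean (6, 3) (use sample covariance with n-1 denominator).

Step 1 — sample mean vector:
  mean(A) = (6 + 7 + 1 + 9) / 4 = 23/4 = 5.75
  mean(B) = (8 + 3 + 7 + 7) / 4 = 25/4 = 6.25
  x̄ = (5.75, 6.25),  deviation x̄ - mu_0 = (5.75, 6.25) - (6, 3) = (-0.25, 3.25).

Step 2 — sample covariance matrix, S[i,j] = (1/(n-1)) · Σ_k (x_{k,i} - mean_i) · (x_{k,j} - mean_j), divisor n-1 = 3:
  S[A,A] = ((0.25)·(0.25) + (1.25)·(1.25) + (-4.75)·(-4.75) + (3.25)·(3.25)) / 3 = 34.75/3 = 11.5833
  S[A,B] = ((0.25)·(1.75) + (1.25)·(-3.25) + (-4.75)·(0.75) + (3.25)·(0.75)) / 3 = -4.75/3 = -1.5833
  S[B,B] = ((1.75)·(1.75) + (-3.25)·(-3.25) + (0.75)·(0.75) + (0.75)·(0.75)) / 3 = 14.75/3 = 4.9167
  S = [[11.5833, -1.5833],
 [-1.5833, 4.9167]].

Step 3 — invert S. det(S) = 11.5833·4.9167 - (-1.5833)² = 54.4444.
  S^{-1} = (1/det) · [[d, -b], [-b, a]] = [[0.0903, 0.0291],
 [0.0291, 0.2128]].

Step 4 — quadratic form (x̄ - mu_0)^T · S^{-1} · (x̄ - mu_0):
  S^{-1} · (x̄ - mu_0) = (0.0719, 0.6842),
  (x̄ - mu_0)^T · [...] = (-0.25)·(0.0719) + (3.25)·(0.6842) = 2.2056.

Step 5 — scale by n: T² = 4 · 2.2056 = 8.8224.

T² ≈ 8.8224


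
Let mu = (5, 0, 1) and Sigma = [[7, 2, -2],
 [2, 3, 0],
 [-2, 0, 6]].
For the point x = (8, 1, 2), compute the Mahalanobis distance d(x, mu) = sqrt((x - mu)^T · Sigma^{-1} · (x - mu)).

Step 1 — centre the observation: (x - mu) = (3, 1, 1).

Step 2 — invert Sigma (cofactor / det for 3×3, or solve directly):
  Sigma^{-1} = [[0.2, -0.1333, 0.0667],
 [-0.1333, 0.4222, -0.0444],
 [0.0667, -0.0444, 0.1889]].

Step 3 — form the quadratic (x - mu)^T · Sigma^{-1} · (x - mu):
  Sigma^{-1} · (x - mu) = (0.5333, -0.0222, 0.3444).
  (x - mu)^T · [Sigma^{-1} · (x - mu)] = (3)·(0.5333) + (1)·(-0.0222) + (1)·(0.3444) = 1.9222.

Step 4 — take square root: d = √(1.9222) ≈ 1.3864.

d(x, mu) = √(1.9222) ≈ 1.3864


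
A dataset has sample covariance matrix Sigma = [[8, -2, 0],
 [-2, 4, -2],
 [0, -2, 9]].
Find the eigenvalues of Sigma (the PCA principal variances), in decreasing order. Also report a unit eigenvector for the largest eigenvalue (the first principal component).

Step 1 — characteristic polynomial p(λ) = det(λI - Sigma) = λ³ - tr·λ² + c_1·λ - det, where tr = trace, c_1 = sum of the principal 2×2 minors, det = det(Sigma):
  tr = 8 + 4 + 9 = 21,
  c_1 = (8·4 - (-2)²) + (8·9 - (0)²) + (4·9 - (-2)²) = 28 + 72 + 32 = 132,
  det = 8·(4·9 - (-2)²) - (-2)·((-2)·9 - (-2)·(0)) + (0)·((-2)·(-2) - 4·(0)) = 8·(32) - (-2)·(-18) + (0)·(4) = 220.
  So p(λ) = λ³ - 21λ² + 132λ - 220.
Step 2 — look for an integer root (rational root theorem: any rational root is an integer divisor of 220). Testing λ = 10:
  p(10) = 1000 - 2100 + 1320 - 220 = 0  ✓
  Dividing out (λ - 10): p(λ) = (λ - 10)(λ² - 11λ + 22).
Step 3 — remaining eigenvalues from the quadratic λ² - 11λ + 22 = 0:
  Δ = 11² - 4·22 = 121 - 88 = 33,  λ = (11 ± √33)/2 = (11 ± 5.7446)/2 ≈ 8.3723 or 2.6277.
  Sorted: λ_1 = 10,  λ_2 = 8.3723,  λ_3 = 2.6277  (check: sum = 21 = tr ✓).

Step 4 — unit eigenvector for λ_1 = 10: v spans the null space of (Sigma - λ_1 I), whose rows are
  r_1 = (-2, -2, 0),  r_2 = (-2, -6, -2),  r_3 = (0, -2, -1).
  v is orthogonal to every row, so take v ∝ r_1 × r_2 = ((-2)·(-2) - (0)·(-6), (0)·(-2) - (-2)·(-2), (-2)·(-6) - (-2)·(-2)) = (4, -4, 8).
  Rescale (divide by 4): u = (1, -1, 2).
  ||u|| = √((1)² + (-1)² + (2)²) = √(6) ≈ 2.4495,  v_1 = u/||u|| ≈ (0.4082, -0.4082, 0.8165) (||v_1|| = 1).

λ_1 = 10,  λ_2 = 8.3723,  λ_3 = 2.6277;  v_1 ≈ (0.4082, -0.4082, 0.8165)


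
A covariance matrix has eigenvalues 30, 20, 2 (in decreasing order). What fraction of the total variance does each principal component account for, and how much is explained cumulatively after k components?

Step 1 — total variance = trace(Sigma) = Σ λ_i = 30 + 20 + 2 = 52.

Step 2 — fraction explained by component i = λ_i / Σ λ:
  PC1: 30/52 = 0.5769
  PC2: 20/52 = 0.3846
  PC3: 2/52 = 0.0385

Step 3 — cumulative fraction after k components = (λ_1 + ... + λ_k) / Σ λ:
  k = 1: 30/52 = 0.5769
  k = 2: (30 + 20)/52 = 50/52 = 0.9615
  k = 3: (30 + 20 + 2)/52 = 52/52 = 1

Summary (fraction, with percent):

explained: PC1 0.5769 (57.69%), PC2 0.3846 (38.46%), PC3 0.0385 (3.85%);  cumulative: 0.5769, 0.9615, 1


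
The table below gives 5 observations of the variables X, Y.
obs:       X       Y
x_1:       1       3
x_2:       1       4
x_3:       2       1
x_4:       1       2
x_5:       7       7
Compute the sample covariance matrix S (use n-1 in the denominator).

Step 1 — column means:
  mean(X) = (1 + 1 + 2 + 1 + 7) / 5 = 12/5 = 2.4
  mean(Y) = (3 + 4 + 1 + 2 + 7) / 5 = 17/5 = 3.4

Step 2 — sample covariance S[i,j] = (1/(n-1)) · Σ_k (x_{k,i} - mean_i) · (x_{k,j} - mean_j), with n-1 = 4.
  S[X,X] = ((-1.4)·(-1.4) + (-1.4)·(-1.4) + (-0.4)·(-0.4) + (-1.4)·(-1.4) + (4.6)·(4.6)) / 4 = 27.2/4 = 6.8
  S[X,Y] = ((-1.4)·(-0.4) + (-1.4)·(0.6) + (-0.4)·(-2.4) + (-1.4)·(-1.4) + (4.6)·(3.6)) / 4 = 19.2/4 = 4.8
  S[Y,Y] = ((-0.4)·(-0.4) + (0.6)·(0.6) + (-2.4)·(-2.4) + (-1.4)·(-1.4) + (3.6)·(3.6)) / 4 = 21.2/4 = 5.3

S is symmetric (S[j,i] = S[i,j]). Assembling:

S = [[6.8, 4.8],
 [4.8, 5.3]]


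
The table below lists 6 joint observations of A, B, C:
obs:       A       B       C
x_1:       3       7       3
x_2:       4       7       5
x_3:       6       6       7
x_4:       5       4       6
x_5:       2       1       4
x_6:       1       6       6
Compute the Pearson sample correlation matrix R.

Step 1 — column means:
  mean(A) = (3 + 4 + 6 + 5 + 2 + 1) / 6 = 21/6 = 3.5
  mean(B) = (7 + 7 + 6 + 4 + 1 + 6) / 6 = 31/6 = 5.1667
  mean(C) = (3 + 5 + 7 + 6 + 4 + 6) / 6 = 31/6 = 5.1667

Step 2 — sample variances and covariances s[i,j] = (1/(n-1)) · Σ_k (x_{k,i} - mean_i) · (x_{k,j} - mean_j), with n-1 = 5:
  s[A,A] = ((-0.5)·(-0.5) + (0.5)·(0.5) + (2.5)·(2.5) + (1.5)·(1.5) + (-1.5)·(-1.5) + (-2.5)·(-2.5)) / 5 = 17.5/5 = 3.5
  s[A,B] = ((-0.5)·(1.8333) + (0.5)·(1.8333) + (2.5)·(0.8333) + (1.5)·(-1.1667) + (-1.5)·(-4.1667) + (-2.5)·(0.8333)) / 5 = 4.5/5 = 0.9
  s[A,C] = ((-0.5)·(-2.1667) + (0.5)·(-0.1667) + (2.5)·(1.8333) + (1.5)·(0.8333) + (-1.5)·(-1.1667) + (-2.5)·(0.8333)) / 5 = 6.5/5 = 1.3
  s[B,B] = ((1.8333)·(1.8333) + (1.8333)·(1.8333) + (0.8333)·(0.8333) + (-1.1667)·(-1.1667) + (-4.1667)·(-4.1667) + (0.8333)·(0.8333)) / 5 = 26.8333/5 = 5.3667
  s[B,C] = ((1.8333)·(-2.1667) + (1.8333)·(-0.1667) + (0.8333)·(1.8333) + (-1.1667)·(0.8333) + (-4.1667)·(-1.1667) + (0.8333)·(0.8333)) / 5 = 1.8333/5 = 0.3667
  s[C,C] = ((-2.1667)·(-2.1667) + (-0.1667)·(-0.1667) + (1.8333)·(1.8333) + (0.8333)·(0.8333) + (-1.1667)·(-1.1667) + (0.8333)·(0.8333)) / 5 = 10.8333/5 = 2.1667
  Sample standard deviations s_i = √(s[i,i]):
  s(A) = √(3.5) = 1.8708
  s(B) = √(5.3667) = 2.3166
  s(C) = √(2.1667) = 1.472

Step 3 — r_{ij} = s_{ij} / (s_i · s_j):
  r[A,A] = 1 (diagonal).
  r[A,B] = 0.9 / (1.8708 · 2.3166) = 0.9 / 4.334 = 0.2077
  r[A,C] = 1.3 / (1.8708 · 1.472) = 1.3 / 2.7538 = 0.4721
  r[B,B] = 1 (diagonal).
  r[B,C] = 0.3667 / (2.3166 · 1.472) = 0.3667 / 3.41 = 0.1075
  r[C,C] = 1 (diagonal).

R is symmetric with unit diagonal. Assembling:

R = [[1, 0.2077, 0.4721],
 [0.2077, 1, 0.1075],
 [0.4721, 0.1075, 1]]
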